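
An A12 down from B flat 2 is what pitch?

E double-flat 1

The twelfth's letter: B down five letter names plus an octave → E.
An augmented twelfth is 20 semitones; 20 semitones down from Bb2 gives Ebb1.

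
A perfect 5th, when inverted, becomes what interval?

Interval numbers invert to sum to nine: 5 + 4 = 9, so a fifth inverts to a fourth.
And perfect stays perfect under inversion, so we get a perfect fourth.

P4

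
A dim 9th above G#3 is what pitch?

Two letters up from G (plus an octave) reaches A.
A diminished ninth spans 12 semitones, so from G#3 the target pitch is Ab4.

Ab4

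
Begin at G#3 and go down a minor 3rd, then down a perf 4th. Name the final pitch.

Down a minor third from G#3: E#3 (3 semitones down).
E#3 down a perfect fourth → B#2 (5 semitones).

B#2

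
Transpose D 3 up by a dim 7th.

Counting seven letter names up from D lands on C.
A diminished seventh spans 9 semitones, so from D3 the target pitch is Cb4.

C flat 4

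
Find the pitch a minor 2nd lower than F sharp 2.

E sharp 2

Two letter names down from F: E.
A minor second spans 1 semitone, so from F#2 the target pitch is E#2.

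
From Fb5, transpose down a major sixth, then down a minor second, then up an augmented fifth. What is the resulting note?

D5

A major sixth down from Fb5 is Abb4.
Down a minor second from Abb4: Gb4 (1 semitone down).
Up an augmented fifth from Gb4: D5 (8 semitones up).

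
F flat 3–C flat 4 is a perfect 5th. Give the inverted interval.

P4

The rule of nine gives the new number: 9 − 5 = 4, so a fifth becomes a fourth.
The quality also flips — perfect stays perfect — giving a perfect fourth.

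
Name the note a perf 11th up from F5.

Counting four letter names plus an octave up from F lands on B.
Moving 17 semitones up from F5 (the size of a perfect eleventh) reaches Bb6.

Bb6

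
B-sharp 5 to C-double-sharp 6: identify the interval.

B to C spans two letter names (B-C): a second.
Counting semitones, B#5→C##6 is 2, which is the major second.

major 2nd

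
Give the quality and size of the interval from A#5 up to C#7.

A to C spans three letter names (A-B-C), plus an octave — that makes it a tenth of some quality.
A#5 to C#7 is 15 semitones, a half step short of the major tenth (16), so this is minor.
(Equivalently, a compound minor third: a minor third plus an octave.)

minor tenth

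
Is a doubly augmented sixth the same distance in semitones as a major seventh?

Yes

A doubly augmented sixth spans 11 semitones, and a major seventh also spans 11 semitones — they're enharmonic.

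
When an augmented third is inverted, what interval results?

diminished sixth

Interval numbers invert to sum to nine: 3 + 6 = 9, so a third inverts to a sixth.
The quality also flips — augmented becomes diminished — giving a diminished sixth.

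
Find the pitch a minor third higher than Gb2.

Bbb2

The third takes the letter from G up to B.
A minor third spans 3 semitones, so from Gb2 the target pitch is Bbb2.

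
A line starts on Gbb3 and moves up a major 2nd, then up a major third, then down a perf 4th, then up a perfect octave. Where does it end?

Gbb3 up a major second → Abb3 (2 semitones).
A major third up from Abb3 is Cb4.
Cb4 down a perfect fourth → Gb3 (5 semitones).
Gb3 up a perfect octave → Gb4 (12 semitones).

Gb4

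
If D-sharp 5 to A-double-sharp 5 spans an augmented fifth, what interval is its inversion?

Interval numbers invert to sum to nine: 5 + 4 = 9, so a fifth inverts to a fourth.
The quality also flips — augmented becomes diminished — giving a diminished fourth.

diminished 4th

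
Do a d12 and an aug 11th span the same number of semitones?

Both span 18 semitones: a diminished twelfth and an augmented eleventh are the same chromatic distance.

Yes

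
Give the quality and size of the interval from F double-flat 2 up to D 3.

F to D spans six letter names (F-G-A-B-C-D), so the interval is some kind of sixth.
A major sixth would be 9 semitones; Fbb2 to D3 is 11, two semitones wider, so the interval is doubly augmented.

doubly augmented sixth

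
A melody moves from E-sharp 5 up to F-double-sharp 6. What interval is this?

M9

E to F spans two letter names (E-F), plus an octave, so the interval is some kind of ninth.
E#5 to F##6 is 14 semitones, matching the major ninth exactly, so the quality is major.
(Equivalently, a compound major second: a major second plus an octave.)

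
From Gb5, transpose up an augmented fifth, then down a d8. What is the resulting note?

D#5

Gb5 up an augmented fifth → D6 (8 semitones).
Down a diminished octave from D6: D#5 (11 semitones down).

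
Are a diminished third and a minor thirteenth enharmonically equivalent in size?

No

A diminished third spans 2 semitones; a minor thirteenth spans 20 semitones. They differ by 18.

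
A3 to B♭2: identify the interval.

M7

Descending from A3 to Bb2 is the same interval as ascending Bb2 to A3.
B to A spans seven letter names (B-C-D-E-F-G-A): a seventh.
Counting semitones, Bb2→A3 is 11, which is the major seventh.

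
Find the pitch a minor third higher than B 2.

The third takes the letter from B up to D.
A minor third is 3 semitones; 3 semitones up from B2 gives D3.

D 3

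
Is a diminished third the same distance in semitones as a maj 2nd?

Both span 2 semitones: a diminished third and a major second are the same chromatic distance.

Yes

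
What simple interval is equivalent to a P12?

Subtracting seven from the interval number removes an octave: 12 − 7 = 5.
Quality carries through unchanged, so the simple form is a perfect fifth.

perfect 5th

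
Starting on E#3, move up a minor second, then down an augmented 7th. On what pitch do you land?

Gb2

E#3 up a minor second → F#3 (1 semitone).
An augmented seventh down from F#3 is Gb2.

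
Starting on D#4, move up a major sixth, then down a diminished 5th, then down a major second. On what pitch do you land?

A major sixth up from D#4 is B#4.
B#4 down a diminished fifth → E##4 (6 semitones).
E##4 down a major second → D##4 (2 semitones).

D##4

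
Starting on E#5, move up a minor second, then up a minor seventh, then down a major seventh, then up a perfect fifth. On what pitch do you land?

C6

Up a minor second from E#5: F#5 (1 semitone up).
A minor seventh up from F#5 is E6.
A major seventh down from E6 is F5.
F5 up a perfect fifth → C6 (7 semitones).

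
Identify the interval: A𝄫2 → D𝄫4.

P11

A to D spans four letter names (A-B-C-D), plus an octave — that makes it an eleventh of some quality.
The perfect eleventh spans 17 semitones, and Abb2 to Dbb4 is exactly 17 semitones — so this is a perfect eleventh.
(Equivalently, a compound perfect fourth: a perfect fourth plus an octave.)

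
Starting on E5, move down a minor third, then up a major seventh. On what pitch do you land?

B#5

E5 down a minor third → C#5 (3 semitones).
A major seventh up from C#5 is B#5.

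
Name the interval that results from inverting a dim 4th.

The rule of nine gives the new number: 9 − 4 = 5, so a fourth becomes a fifth.
And diminished becomes augmented under inversion, so we get an augmented fifth.

A5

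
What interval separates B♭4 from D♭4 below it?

Descending from Bb4 to Db4 is the same interval as ascending Db4 to Bb4.
D to B spans six letter names (D-E-F-G-A-B) — that makes it a sixth of some quality.
The major sixth spans 9 semitones, and Db4 to Bb4 is exactly 9 semitones — so this is a major sixth.

major sixth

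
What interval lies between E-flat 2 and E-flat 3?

E to E is the same letter name, plus an octave: an octave.
Counting semitones, Eb2→Eb3 is 12, which is the perfect octave.

perfect 8th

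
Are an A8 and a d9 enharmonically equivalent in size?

13 semitones (augmented octave) vs 12 semitones (diminished ninth): not equal.

No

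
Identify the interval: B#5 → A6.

diminished seventh

B to A spans seven letter names (B-C-D-E-F-G-A) — that makes it a seventh of some quality.
A major seventh would be 11 semitones; B#5 to A6 is 9, two semitones narrower, so the interval is diminished.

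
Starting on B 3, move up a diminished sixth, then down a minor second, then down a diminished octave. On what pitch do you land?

B3 up a diminished sixth → Gb4 (7 semitones).
Gb4 down a minor second → F4 (1 semitone).
Down a diminished octave from F4: F#3 (11 semitones down).

F sharp 3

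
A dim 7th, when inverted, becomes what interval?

augmented second

Inverted interval numbers add to nine, so a seventh pairs with a second (7 + 2 = 9).
The quality also flips — diminished becomes augmented — giving an augmented second.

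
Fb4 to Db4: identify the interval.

Descending from Fb4 to Db4 is the same interval as ascending Db4 to Fb4.
D to F spans three letter names (D-E-F) — that makes it a third of some quality.
Db4 to Fb4 is 3 semitones, a half step short of the major third (4), so this is minor.

m3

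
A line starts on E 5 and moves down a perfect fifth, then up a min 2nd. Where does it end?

B flat 4

Down a perfect fifth from E5: A4 (7 semitones down).
A minor second up from A4 is Bb4.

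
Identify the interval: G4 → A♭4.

G to A spans two letter names (G-A): a second.
G4 to Ab4 is 1 semitone, a half step short of the major second (2), so this is minor.

minor second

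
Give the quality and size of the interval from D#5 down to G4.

Descending from D#5 to G4 is the same interval as ascending G4 to D#5.
G to D spans five letter names (G-A-B-C-D) — that makes it a fifth of some quality.
G4 to D#5 spans 8 semitones — one semitone wider than the perfect fifth (7) — giving an augmented fifth.

augmented fifth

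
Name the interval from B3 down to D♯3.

m6

Descending from B3 to D#3 is the same interval as ascending D#3 to B3.
D to B spans six letter names (D-E-F-G-A-B), so the interval is some kind of sixth.
A major sixth would be 9 semitones, but D#3 to B3 is 8 — one semitone narrower, making it a minor sixth.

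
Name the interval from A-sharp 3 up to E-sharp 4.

A to E spans five letter names (A-B-C-D-E) — that makes it a fifth of some quality.
The perfect fifth spans 7 semitones, and A#3 to E#4 is exactly 7 semitones — so this is a perfect fifth.

perfect 5th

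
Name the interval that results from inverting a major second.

minor seventh

Inverted interval numbers add to nine, so a second pairs with a seventh (2 + 7 = 9).
The quality also flips — major becomes minor — giving a minor seventh.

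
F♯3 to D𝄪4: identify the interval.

F to D spans six letter names (F-G-A-B-C-D): a sixth.
The major sixth is 9 semitones; here we have 10, one semitone wider: augmented.

augmented 6th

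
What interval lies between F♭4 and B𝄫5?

F to B spans four letter names (F-G-A-B), plus an octave: an eleventh.
Fb4 to Bbb5 is 17 semitones, matching the perfect eleventh exactly, so the quality is perfect.
(Equivalently, a compound perfect fourth: a perfect fourth plus an octave.)

perfect eleventh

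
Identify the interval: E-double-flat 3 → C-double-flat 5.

E to C spans six letter names (E-F-G-A-B-C), plus an octave — that makes it a thirteenth of some quality.
At 20 semitones, Ebb3→Cbb5 falls one short of a major thirteenth: minor.
(Equivalently, a compound minor sixth: a minor sixth plus an octave.)

minor thirteenth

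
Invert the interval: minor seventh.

The rule of nine gives the new number: 9 − 7 = 2, so a seventh becomes a second.
And minor becomes major under inversion, so we get a major second.

M2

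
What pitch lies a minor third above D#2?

Three letter names up from D: F.
A minor third is 3 semitones; 3 semitones up from D#2 gives F#2.

F#2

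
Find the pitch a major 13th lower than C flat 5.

E double-flat 3

Six letters down from C (plus an octave) reaches E.
A major thirteenth is 21 semitones; 21 semitones down from Cb5 gives Ebb3.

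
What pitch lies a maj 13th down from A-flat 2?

Counting six letter names plus an octave down from A lands on C.
A major thirteenth is 21 semitones; 21 semitones down from Ab2 gives Cb1.

C-flat 1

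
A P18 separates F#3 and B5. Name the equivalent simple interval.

perfect 4th

Take out 2 octaves (14 from the number): 18 − 14 = 4.
So a perfect eighteenth is 2 octaves plus a perfect fourth. The quality is unchanged.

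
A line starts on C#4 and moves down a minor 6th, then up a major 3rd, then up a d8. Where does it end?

A minor sixth down from C#4 is E#3.
E#3 up a major third → G##3 (4 semitones).
A diminished octave up from G##3 is G#4.

G#4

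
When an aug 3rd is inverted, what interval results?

diminished 6th

The rule of nine gives the new number: 9 − 3 = 6, so a third becomes a sixth.
Quality inverts too: augmented becomes diminished. That makes the inversion a diminished sixth.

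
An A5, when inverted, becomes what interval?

diminished 4th

Interval numbers invert to sum to nine: 5 + 4 = 9, so a fifth inverts to a fourth.
And augmented becomes diminished under inversion, so we get a diminished fourth.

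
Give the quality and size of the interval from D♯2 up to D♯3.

D to D is the same letter name, plus an octave, so the interval is some kind of octave.
The perfect octave spans 12 semitones, and D#2 to D#3 is exactly 12 semitones — so this is a perfect octave.

perfect 8th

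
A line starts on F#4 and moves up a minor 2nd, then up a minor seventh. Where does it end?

A minor second up from F#4 is G4.
Up a minor seventh from G4: F5 (10 semitones up).

F5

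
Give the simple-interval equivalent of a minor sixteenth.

m2

Take out 2 octaves (14 from the number): 16 − 14 = 2.
So a minor sixteenth is 2 octaves plus a minor second. The quality is unchanged.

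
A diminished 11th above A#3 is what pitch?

D5

Counting four letter names plus an octave up from A lands on D.
A diminished eleventh spans 16 semitones, so from A#3 the target pitch is D5.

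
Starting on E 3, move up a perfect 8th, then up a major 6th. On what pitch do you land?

Up a perfect octave from E3: E4 (12 semitones up).
A major sixth up from E4 is C#5.

C sharp 5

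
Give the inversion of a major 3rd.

m6

Inverted interval numbers add to nine, so a third pairs with a sixth (3 + 6 = 9).
And major becomes minor under inversion, so we get a minor sixth.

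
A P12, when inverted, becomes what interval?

First reduce the compound perfect twelfth to its simple form, a perfect fifth.
The rule of nine gives the new number: 9 − 5 = 4, so a fifth becomes a fourth.
Quality inverts too: perfect stays perfect. That makes the inversion a perfect fourth.

P4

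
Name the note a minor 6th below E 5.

The sixth takes the letter from E down to G.
A minor sixth spans 8 semitones, so from E5 the target pitch is G#4.

G sharp 4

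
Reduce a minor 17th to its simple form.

Each octave removed subtracts seven from the number: 17 − 14 = 3.
That makes a minor seventeenth a compound minor third — 2 octaves plus a minor third.

minor third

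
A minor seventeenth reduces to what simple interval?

minor third

Take out 2 octaves (14 from the number): 17 − 14 = 3.
So a minor seventeenth is 2 octaves plus a minor third. The quality is unchanged.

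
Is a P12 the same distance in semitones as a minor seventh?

19 semitones (perfect twelfth) vs 10 semitones (minor seventh): not equal.

No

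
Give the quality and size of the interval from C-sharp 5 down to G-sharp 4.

Descending from C#5 to G#4 is the same interval as ascending G#4 to C#5.
G to C spans four letter names (G-A-B-C) — that makes it a fourth of some quality.
The perfect fourth spans 5 semitones, and G#4 to C#5 is exactly 5 semitones — so this is a perfect fourth.

P4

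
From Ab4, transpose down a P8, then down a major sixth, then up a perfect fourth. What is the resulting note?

A perfect octave down from Ab4 is Ab3.
Down a major sixth from Ab3: Cb3 (9 semitones down).
Cb3 up a perfect fourth → Fb3 (5 semitones).

Fb3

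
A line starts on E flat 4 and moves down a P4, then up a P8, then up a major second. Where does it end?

C 5

A perfect fourth down from Eb4 is Bb3.
Bb3 up a perfect octave → Bb4 (12 semitones).
Up a major second from Bb4: C5 (2 semitones up).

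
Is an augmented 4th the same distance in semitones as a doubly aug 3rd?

An augmented fourth spans 6 semitones, and a doubly augmented third also spans 6 semitones — they're enharmonic.

Yes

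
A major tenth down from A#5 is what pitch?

F#4

Three letters down from A (plus an octave) reaches F.
Moving 16 semitones down from A#5 (the size of a major tenth) reaches F#4.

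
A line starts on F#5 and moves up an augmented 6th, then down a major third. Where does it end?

Up an augmented sixth from F#5: D##6 (10 semitones up).
Down a major third from D##6: B#5 (4 semitones down).

B#5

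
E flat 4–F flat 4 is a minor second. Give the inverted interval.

M7

Inverted interval numbers add to nine, so a second pairs with a seventh (2 + 7 = 9).
And minor becomes major under inversion, so we get a major seventh.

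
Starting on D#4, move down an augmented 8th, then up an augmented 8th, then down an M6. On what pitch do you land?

F#3

An augmented octave down from D#4 is D3.
D3 up an augmented octave → D#4 (13 semitones).
D#4 down a major sixth → F#3 (9 semitones).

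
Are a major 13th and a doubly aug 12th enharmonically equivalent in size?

Yes

A major thirteenth spans 21 semitones, and a doubly augmented twelfth also spans 21 semitones — they're enharmonic.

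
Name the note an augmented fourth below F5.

Cb5

Four letter names down from F: C.
An augmented fourth spans 6 semitones, so from F5 the target pitch is Cb5.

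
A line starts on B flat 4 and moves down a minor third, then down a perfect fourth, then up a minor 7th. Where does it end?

Down a minor third from Bb4: G4 (3 semitones down).
Down a perfect fourth from G4: D4 (5 semitones down).
D4 up a minor seventh → C5 (10 semitones).

C 5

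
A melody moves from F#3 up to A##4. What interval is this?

A10

F to A spans three letter names (F-G-A), plus an octave — that makes it a tenth of some quality.
The major tenth is 16 semitones; here we have 17, one semitone wider: augmented.
(Equivalently, a compound augmented third: an augmented third plus an octave.)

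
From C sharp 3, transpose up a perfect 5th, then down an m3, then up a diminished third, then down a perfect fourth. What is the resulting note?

D 3

C#3 up a perfect fifth → G#3 (7 semitones).
Down a minor third from G#3: E#3 (3 semitones down).
E#3 up a diminished third → G3 (2 semitones).
G3 down a perfect fourth → D3 (5 semitones).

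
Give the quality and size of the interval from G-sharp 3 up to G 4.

G to G is the same letter name, plus an octave: an octave.
G#3 to G4 spans 11 semitones — one semitone narrower than the perfect octave (12) — giving a diminished octave.

d8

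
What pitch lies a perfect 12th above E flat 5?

Counting five letter names plus an octave up from E lands on B.
A perfect twelfth spans 19 semitones, so from Eb5 the target pitch is Bb6.

B flat 6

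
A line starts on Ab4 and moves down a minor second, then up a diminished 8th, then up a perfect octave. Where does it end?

Gb6

Ab4 down a minor second → G4 (1 semitone).
A diminished octave up from G4 is Gb5.
Up a perfect octave from Gb5: Gb6 (12 semitones up).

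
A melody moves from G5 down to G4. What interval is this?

Descending from G5 to G4 is the same interval as ascending G4 to G5.
G to G is the same letter name, plus an octave, so the interval is some kind of octave.
The perfect octave spans 12 semitones, and G4 to G5 is exactly 12 semitones — so this is a perfect octave.

P8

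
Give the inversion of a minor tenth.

First reduce the compound minor tenth to its simple form, a minor third.
Interval numbers invert to sum to nine: 3 + 6 = 9, so a third inverts to a sixth.
And minor becomes major under inversion, so we get a major sixth.

M6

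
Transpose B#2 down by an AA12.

Eb1

Five letters down from B (plus an octave) reaches E.
Moving 21 semitones down from B#2 (the size of a doubly augmented twelfth) reaches Eb1.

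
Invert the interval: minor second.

Interval numbers invert to sum to nine: 2 + 7 = 9, so a second inverts to a seventh.
The quality also flips — minor becomes major — giving a major seventh.

major seventh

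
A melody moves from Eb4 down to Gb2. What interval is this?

major 13th

Descending from Eb4 to Gb2 is the same interval as ascending Gb2 to Eb4.
G to E spans six letter names (G-A-B-C-D-E), plus an octave — that makes it a thirteenth of some quality.
Counting semitones, Gb2→Eb4 is 21, which is the major thirteenth.
(Equivalently, a compound major sixth: a major sixth plus an octave.)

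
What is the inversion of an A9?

diminished 7th

First reduce the compound augmented ninth to its simple form, an augmented second.
Inverted interval numbers add to nine, so a second pairs with a seventh (2 + 7 = 9).
And augmented becomes diminished under inversion, so we get a diminished seventh.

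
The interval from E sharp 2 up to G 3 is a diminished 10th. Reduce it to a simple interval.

Subtracting seven from the interval number removes an octave: 10 − 7 = 3.
So a diminished tenth is an octave plus a diminished third. The quality is unchanged.

diminished third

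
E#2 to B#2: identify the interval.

P5

E to B spans five letter names (E-F-G-A-B), so the interval is some kind of fifth.
The perfect fifth spans 7 semitones, and E#2 to B#2 is exactly 7 semitones — so this is a perfect fifth.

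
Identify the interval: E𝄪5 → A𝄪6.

perfect 11th

E to A spans four letter names (E-F-G-A), plus an octave — that makes it an eleventh of some quality.
Counting semitones, E##5→A##6 is 17, which is the perfect eleventh.
(Equivalently, a compound perfect fourth: a perfect fourth plus an octave.)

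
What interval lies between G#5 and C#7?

G to C spans four letter names (G-A-B-C), plus an octave — that makes it an eleventh of some quality.
Counting semitones, G#5→C#7 is 17, which is the perfect eleventh.
(Equivalently, a compound perfect fourth: a perfect fourth plus an octave.)

perfect 11th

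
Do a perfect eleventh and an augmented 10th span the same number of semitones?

Both span 17 semitones: a perfect eleventh and an augmented tenth are the same chromatic distance.

Yes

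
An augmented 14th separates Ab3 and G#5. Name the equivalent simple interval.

Each octave removed subtracts seven from the number: 14 − 7 = 7.
That makes an augmented fourteenth a compound augmented seventh — an octave plus an augmented seventh.

augmented 7th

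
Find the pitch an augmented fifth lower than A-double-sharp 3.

Five letter names down from A: D.
An augmented fifth is 8 semitones; 8 semitones down from A##3 gives D#3.

D-sharp 3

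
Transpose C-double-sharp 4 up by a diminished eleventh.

The eleventh's letter: C up four letter names plus an octave → F.
Moving 16 semitones up from C##4 (the size of a diminished eleventh) reaches F#5.

F-sharp 5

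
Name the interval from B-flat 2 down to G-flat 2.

Descending from Bb2 to Gb2 is the same interval as ascending Gb2 to Bb2.
G to B spans three letter names (G-A-B) — that makes it a third of some quality.
Counting semitones, Gb2→Bb2 is 4, which is the major third.

M3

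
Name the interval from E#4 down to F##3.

m7

Descending from E#4 to F##3 is the same interval as ascending F##3 to E#4.
F to E spans seven letter names (F-G-A-B-C-D-E), so the interval is some kind of seventh.
A major seventh would be 11 semitones, but F##3 to E#4 is 10 — one semitone narrower, making it a minor seventh.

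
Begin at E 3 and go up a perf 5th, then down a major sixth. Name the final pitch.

D 3

Up a perfect fifth from E3: B3 (7 semitones up).
B3 down a major sixth → D3 (9 semitones).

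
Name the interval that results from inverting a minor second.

M7

The rule of nine gives the new number: 9 − 2 = 7, so a second becomes a seventh.
The quality also flips — minor becomes major — giving a major seventh.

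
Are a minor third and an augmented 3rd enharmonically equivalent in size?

No

A minor third spans 3 semitones; an augmented third spans 5 semitones. They differ by 2.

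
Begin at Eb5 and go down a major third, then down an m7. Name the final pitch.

Db4

A major third down from Eb5 is Cb5.
Down a minor seventh from Cb5: Db4 (10 semitones down).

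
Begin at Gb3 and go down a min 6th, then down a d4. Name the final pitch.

F#2

Down a minor sixth from Gb3: Bb2 (8 semitones down).
Bb2 down a diminished fourth → F#2 (4 semitones).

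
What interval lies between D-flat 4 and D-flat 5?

perfect octave

D to D is the same letter name, plus an octave: an octave.
Db4 to Db5 is 12 semitones, matching the perfect octave exactly, so the quality is perfect.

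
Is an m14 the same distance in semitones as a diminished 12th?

22 semitones (minor fourteenth) vs 18 semitones (diminished twelfth): not equal.

No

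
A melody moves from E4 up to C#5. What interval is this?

major sixth

E to C spans six letter names (E-F-G-A-B-C), so the interval is some kind of sixth.
The major sixth spans 9 semitones, and E4 to C#5 is exactly 9 semitones — so this is a major sixth.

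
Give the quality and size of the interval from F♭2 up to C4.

F to C spans five letter names (F-G-A-B-C), plus an octave: a twelfth.
Fb2 to C4 spans 20 semitones — one semitone wider than the perfect twelfth (19) — giving an augmented twelfth.
(Equivalently, a compound augmented fifth: an augmented fifth plus an octave.)

A12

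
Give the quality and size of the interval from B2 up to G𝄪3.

B to G spans six letter names (B-C-D-E-F-G): a sixth.
The major sixth is 9 semitones; here we have 10, one semitone wider: augmented.

augmented 6th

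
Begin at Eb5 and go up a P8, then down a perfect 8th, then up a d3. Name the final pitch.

Eb5 up a perfect octave → Eb6 (12 semitones).
Down a perfect octave from Eb6: Eb5 (12 semitones down).
Eb5 up a diminished third → Gbb5 (2 semitones).

Gbb5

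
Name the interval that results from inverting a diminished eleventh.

augmented 5th

First reduce the compound diminished eleventh to its simple form, a diminished fourth.
Inverted interval numbers add to nine, so a fourth pairs with a fifth (4 + 5 = 9).
And diminished becomes augmented under inversion, so we get an augmented fifth.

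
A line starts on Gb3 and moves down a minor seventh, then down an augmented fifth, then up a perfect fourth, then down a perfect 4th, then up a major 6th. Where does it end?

Bbb2

A minor seventh down from Gb3 is Ab2.
Ab2 down an augmented fifth → Dbb2 (8 semitones).
Up a perfect fourth from Dbb2: Gbb2 (5 semitones up).
Down a perfect fourth from Gbb2: Dbb2 (5 semitones down).
Dbb2 up a major sixth → Bbb2 (9 semitones).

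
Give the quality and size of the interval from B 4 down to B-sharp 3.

Descending from B4 to B#3 is the same interval as ascending B#3 to B4.
B to B is the same letter name, plus an octave: an octave.
A perfect octave would be 12 semitones; B#3 to B4 is 11, one semitone narrower, so the interval is diminished.

diminished octave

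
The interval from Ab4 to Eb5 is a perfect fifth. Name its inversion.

perfect fourth

Inverted interval numbers add to nine, so a fifth pairs with a fourth (5 + 4 = 9).
The quality also flips — perfect stays perfect — giving a perfect fourth.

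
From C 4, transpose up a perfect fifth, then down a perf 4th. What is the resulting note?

D 4

C4 up a perfect fifth → G4 (7 semitones).
G4 down a perfect fourth → D4 (5 semitones).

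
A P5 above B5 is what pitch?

F#6

Counting five letter names up from B lands on F.
A perfect fifth spans 7 semitones, so from B5 the target pitch is F#6.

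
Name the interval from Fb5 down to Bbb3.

perfect 12th

Descending from Fb5 to Bbb3 is the same interval as ascending Bbb3 to Fb5.
B to F spans five letter names (B-C-D-E-F), plus an octave, so the interval is some kind of twelfth.
Bbb3 to Fb5 is 19 semitones, matching the perfect twelfth exactly, so the quality is perfect.
(Equivalently, a compound perfect fifth: a perfect fifth plus an octave.)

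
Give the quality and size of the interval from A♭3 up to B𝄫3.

m2

A to B spans two letter names (A-B) — that makes it a second of some quality.
A major second would be 2 semitones, but Ab3 to Bbb3 is 1 — one semitone narrower, making it a minor second.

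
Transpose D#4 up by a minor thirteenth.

B5

The thirteenth's letter: D up six letter names plus an octave → B.
A minor thirteenth is 20 semitones; 20 semitones up from D#4 gives B5.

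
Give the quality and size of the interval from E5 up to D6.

m7

E to D spans seven letter names (E-F-G-A-B-C-D) — that makes it a seventh of some quality.
E5 to D6 is 10 semitones, a half step short of the major seventh (11), so this is minor.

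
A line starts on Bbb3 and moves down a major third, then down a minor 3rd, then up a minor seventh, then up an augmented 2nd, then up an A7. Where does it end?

D#5

Down a major third from Bbb3: Gbb3 (4 semitones down).
Down a minor third from Gbb3: Ebb3 (3 semitones down).
Ebb3 up a minor seventh → Dbb4 (10 semitones).
Up an augmented second from Dbb4: Eb4 (3 semitones up).
Up an augmented seventh from Eb4: D#5 (12 semitones up).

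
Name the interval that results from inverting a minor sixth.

major 3rd

The rule of nine gives the new number: 9 − 6 = 3, so a sixth becomes a third.
Quality inverts too: minor becomes major. That makes the inversion a major third.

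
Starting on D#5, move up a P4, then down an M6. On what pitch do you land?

B4

D#5 up a perfect fourth → G#5 (5 semitones).
A major sixth down from G#5 is B4.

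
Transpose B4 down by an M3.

G4

Three letter names down from B: G.
A major third is 4 semitones; 4 semitones down from B4 gives G4.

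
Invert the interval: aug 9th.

diminished 7th

First reduce the compound augmented ninth to its simple form, an augmented second.
The rule of nine gives the new number: 9 − 2 = 7, so a second becomes a seventh.
The quality also flips — augmented becomes diminished — giving a diminished seventh.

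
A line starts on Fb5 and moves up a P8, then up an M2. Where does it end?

Up a perfect octave from Fb5: Fb6 (12 semitones up).
Up a major second from Fb6: Gb6 (2 semitones up).

Gb6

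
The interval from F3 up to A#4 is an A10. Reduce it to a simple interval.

augmented third

Each octave removed subtracts seven from the number: 10 − 7 = 3.
Quality carries through unchanged, so the simple form is an augmented third.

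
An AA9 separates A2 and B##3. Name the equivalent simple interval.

doubly augmented second

Subtracting seven from the interval number removes an octave: 9 − 7 = 2.
So a doubly augmented ninth is an octave plus a doubly augmented second. The quality is unchanged.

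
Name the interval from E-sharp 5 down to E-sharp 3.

Descending from E#5 to E#3 is the same interval as ascending E#3 to E#5.
E to E is the same letter name, plus 2 octaves: a fifteenth.
Counting semitones, E#3→E#5 is 24, which is the perfect fifteenth.
(Equivalently, a compound perfect octave: a perfect octave plus an octave.)

perfect fifteenth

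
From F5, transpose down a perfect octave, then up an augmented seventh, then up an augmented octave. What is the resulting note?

A perfect octave down from F5 is F4.
F4 up an augmented seventh → E#5 (12 semitones).
An augmented octave up from E#5 is E##6.

E##6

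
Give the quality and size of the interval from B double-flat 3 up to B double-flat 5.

B to B is the same letter name, plus 2 octaves — that makes it a fifteenth of some quality.
The perfect fifteenth spans 24 semitones, and Bbb3 to Bbb5 is exactly 24 semitones — so this is a perfect fifteenth.
(Equivalently, a compound perfect octave: a perfect octave plus an octave.)

P15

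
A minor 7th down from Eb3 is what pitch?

F2

The seventh takes the letter from E down to F.
Moving 10 semitones down from Eb3 (the size of a minor seventh) reaches F2.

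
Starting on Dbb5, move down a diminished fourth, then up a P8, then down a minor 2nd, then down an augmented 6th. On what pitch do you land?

Down a diminished fourth from Dbb5: Ab4 (4 semitones down).
Up a perfect octave from Ab4: Ab5 (12 semitones up).
A minor second down from Ab5 is G5.
An augmented sixth down from G5 is Bbb4.

Bbb4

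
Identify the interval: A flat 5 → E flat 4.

perfect eleventh

Descending from Ab5 to Eb4 is the same interval as ascending Eb4 to Ab5.
E to A spans four letter names (E-F-G-A), plus an octave: an eleventh.
The perfect eleventh spans 17 semitones, and Eb4 to Ab5 is exactly 17 semitones — so this is a perfect eleventh.
(Equivalently, a compound perfect fourth: a perfect fourth plus an octave.)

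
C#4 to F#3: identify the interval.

Descending from C#4 to F#3 is the same interval as ascending F#3 to C#4.
F to C spans five letter names (F-G-A-B-C), so the interval is some kind of fifth.
Counting semitones, F#3→C#4 is 7, which is the perfect fifth.

perfect fifth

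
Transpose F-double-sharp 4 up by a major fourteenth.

E-double-sharp 6

The fourteenth's letter: F up seven letter names plus an octave → E.
Moving 23 semitones up from F##4 (the size of a major fourteenth) reaches E##6.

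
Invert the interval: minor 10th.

First reduce the compound minor tenth to its simple form, a minor third.
The rule of nine gives the new number: 9 − 3 = 6, so a third becomes a sixth.
And minor becomes major under inversion, so we get a major sixth.

M6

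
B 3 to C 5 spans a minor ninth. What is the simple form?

m2

Take out an octave (7 from the number): 9 − 7 = 2.
That makes a minor ninth a compound minor second — an octave plus a minor second.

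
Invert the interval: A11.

First reduce the compound augmented eleventh to its simple form, an augmented fourth.
The rule of nine gives the new number: 9 − 4 = 5, so a fourth becomes a fifth.
And augmented becomes diminished under inversion, so we get a diminished fifth.

diminished 5th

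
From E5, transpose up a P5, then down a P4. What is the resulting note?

F#5

E5 up a perfect fifth → B5 (7 semitones).
B5 down a perfect fourth → F#5 (5 semitones).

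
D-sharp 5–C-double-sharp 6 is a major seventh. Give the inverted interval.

minor 2nd

Inverted interval numbers add to nine, so a seventh pairs with a second (7 + 2 = 9).
Quality inverts too: major becomes minor. That makes the inversion a minor second.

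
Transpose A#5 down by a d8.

For an octave the letter name doesn't change: still A, an octave down.
A diminished octave spans 11 semitones, so from A#5 the target pitch is A##4.

A##4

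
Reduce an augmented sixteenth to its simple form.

Each octave removed subtracts seven from the number: 16 − 14 = 2.
Quality carries through unchanged, so the simple form is an augmented second.

augmented 2nd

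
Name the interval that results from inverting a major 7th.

The rule of nine gives the new number: 9 − 7 = 2, so a seventh becomes a second.
The quality also flips — major becomes minor — giving a minor second.

minor second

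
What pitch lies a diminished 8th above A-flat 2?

A-double-flat 3

The letter stays A (same as the start), shifted an octave up.
Moving 11 semitones up from Ab2 (the size of a diminished octave) reaches Abb3.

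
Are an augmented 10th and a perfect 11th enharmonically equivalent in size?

Yes

An augmented tenth = 17 semitones = a perfect eleventh; enharmonically equal.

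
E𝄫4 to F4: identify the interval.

augmented second

E to F spans two letter names (E-F): a second.
The major second is 2 semitones; here we have 3, one semitone wider: augmented.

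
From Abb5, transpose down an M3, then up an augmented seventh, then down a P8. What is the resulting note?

Eb5

Abb5 down a major third → Fbb5 (4 semitones).
Up an augmented seventh from Fbb5: Eb6 (12 semitones up).
Eb6 down a perfect octave → Eb5 (12 semitones).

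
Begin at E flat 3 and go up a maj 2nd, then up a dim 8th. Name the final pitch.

F flat 4

Up a major second from Eb3: F3 (2 semitones up).
F3 up a diminished octave → Fb4 (11 semitones).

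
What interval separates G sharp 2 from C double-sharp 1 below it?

diminished 12th

Descending from G#2 to C##1 is the same interval as ascending C##1 to G#2.
C to G spans five letter names (C-D-E-F-G), plus an octave — that makes it a twelfth of some quality.
C##1 to G#2 spans 18 semitones — one semitone narrower than the perfect twelfth (19) — giving a diminished twelfth.
(Equivalently, a compound diminished fifth: a diminished fifth plus an octave.)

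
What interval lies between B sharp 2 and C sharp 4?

B to C spans two letter names (B-C), plus an octave, so the interval is some kind of ninth.
A major ninth would be 14 semitones, but B#2 to C#4 is 13 — one semitone narrower, making it a minor ninth.
(Equivalently, a compound minor second: a minor second plus an octave.)

m9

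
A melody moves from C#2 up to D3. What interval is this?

minor ninth

C to D spans two letter names (C-D), plus an octave: a ninth.
At 13 semitones, C#2→D3 falls one short of a major ninth: minor.
(Equivalently, a compound minor second: a minor second plus an octave.)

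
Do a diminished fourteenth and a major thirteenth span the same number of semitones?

A diminished fourteenth = 21 semitones = a major thirteenth; enharmonically equal.

Yes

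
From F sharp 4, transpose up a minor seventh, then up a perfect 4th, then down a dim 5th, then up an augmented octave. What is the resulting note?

D double-sharp 6

A minor seventh up from F#4 is E5.
Up a perfect fourth from E5: A5 (5 semitones up).
A5 down a diminished fifth → D#5 (6 semitones).
Up an augmented octave from D#5: D##6 (13 semitones up).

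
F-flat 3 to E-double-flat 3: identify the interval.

Descending from Fb3 to Ebb3 is the same interval as ascending Ebb3 to Fb3.
E to F spans two letter names (E-F) — that makes it a second of some quality.
Counting semitones, Ebb3→Fb3 is 2, which is the major second.

M2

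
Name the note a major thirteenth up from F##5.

D##7

Six letters up from F (plus an octave) reaches D.
Moving 21 semitones up from F##5 (the size of a major thirteenth) reaches D##7.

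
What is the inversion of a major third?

The rule of nine gives the new number: 9 − 3 = 6, so a third becomes a sixth.
And major becomes minor under inversion, so we get a minor sixth.

m6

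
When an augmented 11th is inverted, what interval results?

First reduce the compound augmented eleventh to its simple form, an augmented fourth.
Interval numbers invert to sum to nine: 4 + 5 = 9, so a fourth inverts to a fifth.
Quality inverts too: augmented becomes diminished. That makes the inversion a diminished fifth.

diminished fifth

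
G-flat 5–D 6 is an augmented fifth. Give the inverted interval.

The rule of nine gives the new number: 9 − 5 = 4, so a fifth becomes a fourth.
And augmented becomes diminished under inversion, so we get a diminished fourth.

diminished 4th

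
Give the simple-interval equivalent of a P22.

perfect octave

Subtracting seven from the interval number removes an octave: 22 − 14 = 8.
So a perfect twenty-second is 2 octaves plus a perfect octave. The quality is unchanged.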